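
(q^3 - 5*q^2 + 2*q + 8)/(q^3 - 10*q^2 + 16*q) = (q^2 - 3*q - 4)/(q*(q - 8))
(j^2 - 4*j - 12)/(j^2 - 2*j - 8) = (j - 6)/(j - 4)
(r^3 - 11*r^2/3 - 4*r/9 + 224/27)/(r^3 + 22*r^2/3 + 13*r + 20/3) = (r^2 - 5*r + 56/9)/(r^2 + 6*r + 5)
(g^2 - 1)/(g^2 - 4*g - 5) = (g - 1)/(g - 5)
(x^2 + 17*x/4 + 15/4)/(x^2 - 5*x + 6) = (4*x^2 + 17*x + 15)/(4*(x^2 - 5*x + 6))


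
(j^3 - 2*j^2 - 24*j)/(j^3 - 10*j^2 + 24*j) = (j + 4)/(j - 4)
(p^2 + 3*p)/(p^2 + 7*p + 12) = p/(p + 4)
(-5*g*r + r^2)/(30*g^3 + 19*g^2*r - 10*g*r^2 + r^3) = r/(-6*g^2 - 5*g*r + r^2)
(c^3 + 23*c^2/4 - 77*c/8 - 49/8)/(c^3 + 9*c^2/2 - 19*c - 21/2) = (c - 7/4)/(c - 3)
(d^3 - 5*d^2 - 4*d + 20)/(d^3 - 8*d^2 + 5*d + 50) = (d - 2)/(d - 5)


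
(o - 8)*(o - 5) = o^2 - 13*o + 40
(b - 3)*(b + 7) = b^2 + 4*b - 21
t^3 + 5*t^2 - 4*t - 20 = (t - 2)*(t + 2)*(t + 5)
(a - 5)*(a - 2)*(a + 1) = a^3 - 6*a^2 + 3*a + 10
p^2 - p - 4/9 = (p - 4/3)*(p + 1/3)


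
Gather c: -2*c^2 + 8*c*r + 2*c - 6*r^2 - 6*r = -2*c^2 + c*(8*r + 2) - 6*r^2 - 6*r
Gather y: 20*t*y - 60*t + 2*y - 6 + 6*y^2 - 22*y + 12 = -60*t + 6*y^2 + y*(20*t - 20) + 6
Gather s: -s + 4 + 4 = 8 - s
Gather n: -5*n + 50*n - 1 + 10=45*n + 9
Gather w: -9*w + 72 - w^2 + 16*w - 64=-w^2 + 7*w + 8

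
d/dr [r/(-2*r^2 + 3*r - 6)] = 2*(r^2 - 3)/(4*r^4 - 12*r^3 + 33*r^2 - 36*r + 36)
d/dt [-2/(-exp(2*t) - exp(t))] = 2*(-2*exp(t) - 1)*exp(-t)/(exp(t) + 1)^2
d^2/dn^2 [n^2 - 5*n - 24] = 2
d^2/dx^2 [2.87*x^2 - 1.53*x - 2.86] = 5.74000000000000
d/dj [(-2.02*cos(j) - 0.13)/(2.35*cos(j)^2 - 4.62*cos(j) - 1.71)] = (4.747*sin(j)^2 - 0.611000000000001*cos(j) - 7.6006)*sin(j)/(-2.35*cos(j)^2 + 4.62*cos(j) + 1.71)^2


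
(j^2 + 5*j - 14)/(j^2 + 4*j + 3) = (j^2 + 5*j - 14)/(j^2 + 4*j + 3)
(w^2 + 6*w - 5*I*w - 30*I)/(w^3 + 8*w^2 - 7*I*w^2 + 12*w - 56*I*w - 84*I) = (w - 5*I)/(w^2 + w*(2 - 7*I) - 14*I)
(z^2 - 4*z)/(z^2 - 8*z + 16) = z/(z - 4)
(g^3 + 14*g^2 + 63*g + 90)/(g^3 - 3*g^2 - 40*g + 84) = (g^2 + 8*g + 15)/(g^2 - 9*g + 14)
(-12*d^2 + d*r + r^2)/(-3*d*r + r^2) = (4*d + r)/r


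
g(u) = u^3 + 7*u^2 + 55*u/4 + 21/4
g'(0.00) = 13.75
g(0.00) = 5.25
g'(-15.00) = 478.75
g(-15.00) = -2001.00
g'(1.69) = 45.98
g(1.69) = 53.31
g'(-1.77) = -1.63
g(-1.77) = -2.70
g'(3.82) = 111.01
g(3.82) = 215.66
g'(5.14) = 164.97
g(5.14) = 396.66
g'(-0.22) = 10.82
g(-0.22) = 2.55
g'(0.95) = 29.76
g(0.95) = 25.49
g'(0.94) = 29.56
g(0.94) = 25.19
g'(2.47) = 66.63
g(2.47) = 96.99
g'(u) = 3*u^2 + 14*u + 55/4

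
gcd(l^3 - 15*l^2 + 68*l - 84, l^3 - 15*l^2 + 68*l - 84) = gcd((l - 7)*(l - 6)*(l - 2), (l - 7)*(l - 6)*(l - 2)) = l^3 - 15*l^2 + 68*l - 84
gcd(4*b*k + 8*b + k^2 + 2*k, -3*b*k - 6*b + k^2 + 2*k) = k + 2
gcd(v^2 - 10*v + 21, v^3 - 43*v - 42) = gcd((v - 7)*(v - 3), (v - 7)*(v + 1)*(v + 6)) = v - 7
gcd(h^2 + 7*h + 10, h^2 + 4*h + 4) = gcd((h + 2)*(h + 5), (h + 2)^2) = h + 2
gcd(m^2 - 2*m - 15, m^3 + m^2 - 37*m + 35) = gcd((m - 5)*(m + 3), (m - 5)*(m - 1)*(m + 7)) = m - 5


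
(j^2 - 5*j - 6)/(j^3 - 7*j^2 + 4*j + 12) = 1/(j - 2)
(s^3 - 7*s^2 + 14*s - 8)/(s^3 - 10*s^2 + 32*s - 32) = (s - 1)/(s - 4)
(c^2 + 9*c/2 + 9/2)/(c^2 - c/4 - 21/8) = 4*(c + 3)/(4*c - 7)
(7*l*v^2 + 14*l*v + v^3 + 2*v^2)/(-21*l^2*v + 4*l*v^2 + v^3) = (v + 2)/(-3*l + v)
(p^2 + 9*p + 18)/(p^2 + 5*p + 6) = (p + 6)/(p + 2)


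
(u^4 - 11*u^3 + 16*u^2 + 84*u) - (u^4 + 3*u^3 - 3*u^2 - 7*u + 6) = -14*u^3 + 19*u^2 + 91*u - 6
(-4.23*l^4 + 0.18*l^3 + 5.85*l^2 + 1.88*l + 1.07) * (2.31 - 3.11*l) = 13.1553*l^5 - 10.3311*l^4 - 17.7777*l^3 + 7.6667*l^2 + 1.0151*l + 2.4717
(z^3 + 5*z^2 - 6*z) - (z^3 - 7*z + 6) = 5*z^2 + z - 6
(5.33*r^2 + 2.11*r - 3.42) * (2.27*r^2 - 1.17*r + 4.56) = 12.0991*r^4 - 1.4464*r^3 + 14.0727*r^2 + 13.623*r - 15.5952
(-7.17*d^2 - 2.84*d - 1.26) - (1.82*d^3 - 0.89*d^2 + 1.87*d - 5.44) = -1.82*d^3 - 6.28*d^2 - 4.71*d + 4.18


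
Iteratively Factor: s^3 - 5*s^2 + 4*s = (s)*(s^2 - 5*s + 4) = s*(s - 4)*(s - 1)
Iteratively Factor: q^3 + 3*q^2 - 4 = (q - 1)*(q^2 + 4*q + 4) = (q - 1)*(q + 2)*(q + 2)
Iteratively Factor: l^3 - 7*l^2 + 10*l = (l - 5)*(l^2 - 2*l) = l*(l - 5)*(l - 2)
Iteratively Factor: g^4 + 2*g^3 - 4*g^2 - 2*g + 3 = (g + 1)*(g^3 + g^2 - 5*g + 3) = (g - 1)*(g + 1)*(g^2 + 2*g - 3) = (g - 1)^2*(g + 1)*(g + 3)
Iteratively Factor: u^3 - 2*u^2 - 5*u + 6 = (u - 1)*(u^2 - u - 6) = (u - 1)*(u + 2)*(u - 3)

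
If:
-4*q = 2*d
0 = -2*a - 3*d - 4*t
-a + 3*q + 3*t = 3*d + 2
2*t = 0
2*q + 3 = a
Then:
No Solution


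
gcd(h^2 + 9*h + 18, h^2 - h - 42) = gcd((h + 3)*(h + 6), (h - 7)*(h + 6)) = h + 6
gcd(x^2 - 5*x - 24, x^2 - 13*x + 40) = x - 8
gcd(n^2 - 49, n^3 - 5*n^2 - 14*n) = n - 7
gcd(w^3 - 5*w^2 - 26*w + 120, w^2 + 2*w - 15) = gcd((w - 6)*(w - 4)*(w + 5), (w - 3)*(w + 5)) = w + 5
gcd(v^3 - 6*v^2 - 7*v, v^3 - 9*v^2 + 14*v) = v^2 - 7*v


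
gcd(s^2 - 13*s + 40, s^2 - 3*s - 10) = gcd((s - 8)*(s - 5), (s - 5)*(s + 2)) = s - 5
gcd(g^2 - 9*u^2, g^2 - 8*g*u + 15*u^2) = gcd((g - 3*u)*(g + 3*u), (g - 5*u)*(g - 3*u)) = -g + 3*u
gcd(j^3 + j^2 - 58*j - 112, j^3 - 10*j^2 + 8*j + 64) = j^2 - 6*j - 16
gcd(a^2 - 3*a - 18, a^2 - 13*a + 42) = a - 6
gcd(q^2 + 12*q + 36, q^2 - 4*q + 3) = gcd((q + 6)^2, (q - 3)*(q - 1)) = 1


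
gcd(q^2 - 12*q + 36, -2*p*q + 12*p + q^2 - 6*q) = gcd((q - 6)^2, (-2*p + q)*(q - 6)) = q - 6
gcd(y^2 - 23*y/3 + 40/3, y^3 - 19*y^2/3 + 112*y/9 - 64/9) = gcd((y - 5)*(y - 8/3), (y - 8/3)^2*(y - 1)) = y - 8/3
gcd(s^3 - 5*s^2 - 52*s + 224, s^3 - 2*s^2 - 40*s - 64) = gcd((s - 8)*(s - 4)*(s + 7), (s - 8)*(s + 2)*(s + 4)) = s - 8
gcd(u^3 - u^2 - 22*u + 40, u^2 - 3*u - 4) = u - 4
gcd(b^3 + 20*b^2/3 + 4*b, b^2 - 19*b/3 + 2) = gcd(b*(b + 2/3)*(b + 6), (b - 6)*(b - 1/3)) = 1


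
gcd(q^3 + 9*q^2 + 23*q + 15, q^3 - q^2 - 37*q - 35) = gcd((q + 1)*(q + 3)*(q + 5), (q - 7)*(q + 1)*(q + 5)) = q^2 + 6*q + 5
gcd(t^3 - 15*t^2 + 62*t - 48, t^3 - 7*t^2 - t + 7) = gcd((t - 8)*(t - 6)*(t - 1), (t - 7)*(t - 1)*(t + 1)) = t - 1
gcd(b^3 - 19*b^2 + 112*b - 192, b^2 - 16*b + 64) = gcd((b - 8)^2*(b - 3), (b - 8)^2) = b^2 - 16*b + 64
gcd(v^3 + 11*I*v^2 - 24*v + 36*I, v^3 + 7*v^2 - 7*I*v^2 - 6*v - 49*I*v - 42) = v - I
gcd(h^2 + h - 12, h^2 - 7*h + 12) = h - 3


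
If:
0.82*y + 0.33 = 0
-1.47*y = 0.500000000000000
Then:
No Solution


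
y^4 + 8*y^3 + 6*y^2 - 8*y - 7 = (y - 1)*(y + 1)^2*(y + 7)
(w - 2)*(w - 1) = w^2 - 3*w + 2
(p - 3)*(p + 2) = p^2 - p - 6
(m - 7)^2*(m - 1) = m^3 - 15*m^2 + 63*m - 49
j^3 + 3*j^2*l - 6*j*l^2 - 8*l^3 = (j - 2*l)*(j + l)*(j + 4*l)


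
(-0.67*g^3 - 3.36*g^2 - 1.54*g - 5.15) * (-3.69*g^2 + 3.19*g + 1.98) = 2.4723*g^5 + 10.2611*g^4 - 6.3624*g^3 + 7.4381*g^2 - 19.4777*g - 10.197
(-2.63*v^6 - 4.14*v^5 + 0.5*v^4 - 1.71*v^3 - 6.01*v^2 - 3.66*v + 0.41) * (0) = 0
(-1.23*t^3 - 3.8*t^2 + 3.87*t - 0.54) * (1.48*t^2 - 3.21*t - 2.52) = -1.8204*t^5 - 1.6757*t^4 + 21.0252*t^3 - 3.6459*t^2 - 8.019*t + 1.3608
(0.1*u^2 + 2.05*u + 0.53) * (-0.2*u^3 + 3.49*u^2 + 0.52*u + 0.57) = -0.02*u^5 - 0.0609999999999999*u^4 + 7.1005*u^3 + 2.9727*u^2 + 1.4441*u + 0.3021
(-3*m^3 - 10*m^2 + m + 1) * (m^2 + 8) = -3*m^5 - 10*m^4 - 23*m^3 - 79*m^2 + 8*m + 8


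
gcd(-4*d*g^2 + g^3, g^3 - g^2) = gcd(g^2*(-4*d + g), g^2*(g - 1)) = g^2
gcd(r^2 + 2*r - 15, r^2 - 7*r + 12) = r - 3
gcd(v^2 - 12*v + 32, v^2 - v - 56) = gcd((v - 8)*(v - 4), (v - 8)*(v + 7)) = v - 8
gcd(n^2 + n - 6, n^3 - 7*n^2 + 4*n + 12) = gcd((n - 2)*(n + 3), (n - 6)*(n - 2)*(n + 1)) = n - 2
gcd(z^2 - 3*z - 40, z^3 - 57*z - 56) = z - 8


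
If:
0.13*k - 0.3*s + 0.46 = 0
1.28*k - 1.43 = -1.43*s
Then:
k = -0.40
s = 1.36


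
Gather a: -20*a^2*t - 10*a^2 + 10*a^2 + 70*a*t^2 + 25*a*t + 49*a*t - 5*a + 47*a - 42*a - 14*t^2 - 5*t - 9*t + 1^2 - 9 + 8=-20*a^2*t + a*(70*t^2 + 74*t) - 14*t^2 - 14*t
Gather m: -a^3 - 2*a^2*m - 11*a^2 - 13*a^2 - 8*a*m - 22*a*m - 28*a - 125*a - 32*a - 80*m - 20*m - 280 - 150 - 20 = -a^3 - 24*a^2 - 185*a + m*(-2*a^2 - 30*a - 100) - 450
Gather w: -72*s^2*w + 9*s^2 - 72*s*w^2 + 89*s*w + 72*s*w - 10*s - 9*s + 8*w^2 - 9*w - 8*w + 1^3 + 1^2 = 9*s^2 - 19*s + w^2*(8 - 72*s) + w*(-72*s^2 + 161*s - 17) + 2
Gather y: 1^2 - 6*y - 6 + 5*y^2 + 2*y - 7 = 5*y^2 - 4*y - 12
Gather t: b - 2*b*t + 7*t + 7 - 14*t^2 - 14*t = b - 14*t^2 + t*(-2*b - 7) + 7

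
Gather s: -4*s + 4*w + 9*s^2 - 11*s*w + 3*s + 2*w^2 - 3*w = 9*s^2 + s*(-11*w - 1) + 2*w^2 + w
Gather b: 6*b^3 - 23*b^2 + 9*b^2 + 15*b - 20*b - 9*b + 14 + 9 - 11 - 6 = 6*b^3 - 14*b^2 - 14*b + 6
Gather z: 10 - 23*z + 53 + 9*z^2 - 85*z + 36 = 9*z^2 - 108*z + 99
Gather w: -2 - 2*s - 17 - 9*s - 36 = -11*s - 55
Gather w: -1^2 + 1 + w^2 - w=w^2 - w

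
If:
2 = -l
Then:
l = -2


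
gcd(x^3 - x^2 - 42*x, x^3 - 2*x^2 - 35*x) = x^2 - 7*x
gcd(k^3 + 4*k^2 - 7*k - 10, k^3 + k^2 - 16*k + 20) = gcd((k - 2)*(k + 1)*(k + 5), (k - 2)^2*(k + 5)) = k^2 + 3*k - 10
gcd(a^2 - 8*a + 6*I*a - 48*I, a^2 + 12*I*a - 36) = a + 6*I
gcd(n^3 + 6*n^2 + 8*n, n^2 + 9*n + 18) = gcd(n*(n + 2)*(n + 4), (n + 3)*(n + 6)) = 1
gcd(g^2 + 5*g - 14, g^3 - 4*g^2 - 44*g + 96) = g - 2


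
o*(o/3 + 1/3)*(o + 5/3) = o^3/3 + 8*o^2/9 + 5*o/9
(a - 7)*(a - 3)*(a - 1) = a^3 - 11*a^2 + 31*a - 21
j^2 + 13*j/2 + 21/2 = (j + 3)*(j + 7/2)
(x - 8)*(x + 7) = x^2 - x - 56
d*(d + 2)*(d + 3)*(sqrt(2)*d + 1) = sqrt(2)*d^4 + d^3 + 5*sqrt(2)*d^3 + 5*d^2 + 6*sqrt(2)*d^2 + 6*d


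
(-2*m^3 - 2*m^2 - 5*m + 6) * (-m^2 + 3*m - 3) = 2*m^5 - 4*m^4 + 5*m^3 - 15*m^2 + 33*m - 18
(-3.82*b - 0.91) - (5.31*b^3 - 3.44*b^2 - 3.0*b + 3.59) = -5.31*b^3 + 3.44*b^2 - 0.82*b - 4.5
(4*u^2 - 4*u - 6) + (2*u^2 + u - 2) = 6*u^2 - 3*u - 8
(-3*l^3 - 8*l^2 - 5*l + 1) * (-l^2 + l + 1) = 3*l^5 + 5*l^4 - 6*l^3 - 14*l^2 - 4*l + 1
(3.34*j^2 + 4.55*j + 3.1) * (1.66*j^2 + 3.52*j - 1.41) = 5.5444*j^4 + 19.3098*j^3 + 16.4526*j^2 + 4.4965*j - 4.371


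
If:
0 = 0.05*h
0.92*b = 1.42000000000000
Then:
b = 1.54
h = 0.00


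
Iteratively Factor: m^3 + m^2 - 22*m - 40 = (m + 2)*(m^2 - m - 20) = (m + 2)*(m + 4)*(m - 5)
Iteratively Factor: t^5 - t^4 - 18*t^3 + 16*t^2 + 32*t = (t)*(t^4 - t^3 - 18*t^2 + 16*t + 32) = t*(t - 4)*(t^3 + 3*t^2 - 6*t - 8) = t*(t - 4)*(t - 2)*(t^2 + 5*t + 4) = t*(t - 4)*(t - 2)*(t + 1)*(t + 4)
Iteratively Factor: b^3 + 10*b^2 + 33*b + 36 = (b + 3)*(b^2 + 7*b + 12) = (b + 3)^2*(b + 4)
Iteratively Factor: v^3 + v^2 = (v + 1)*(v^2) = v*(v + 1)*(v)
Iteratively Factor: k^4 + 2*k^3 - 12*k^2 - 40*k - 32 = (k + 2)*(k^3 - 12*k - 16) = (k + 2)^2*(k^2 - 2*k - 8) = (k - 4)*(k + 2)^2*(k + 2)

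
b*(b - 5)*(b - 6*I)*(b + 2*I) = b^4 - 5*b^3 - 4*I*b^3 + 12*b^2 + 20*I*b^2 - 60*b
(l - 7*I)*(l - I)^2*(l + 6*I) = l^4 - 3*I*l^3 + 39*l^2 - 83*I*l - 42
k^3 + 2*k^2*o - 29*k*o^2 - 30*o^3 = (k - 5*o)*(k + o)*(k + 6*o)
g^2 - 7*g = g*(g - 7)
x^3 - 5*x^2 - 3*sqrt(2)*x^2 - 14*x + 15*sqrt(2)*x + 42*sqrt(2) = (x - 7)*(x + 2)*(x - 3*sqrt(2))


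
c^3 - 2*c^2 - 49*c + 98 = (c - 7)*(c - 2)*(c + 7)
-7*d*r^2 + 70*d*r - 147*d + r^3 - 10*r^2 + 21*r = (-7*d + r)*(r - 7)*(r - 3)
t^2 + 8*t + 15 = (t + 3)*(t + 5)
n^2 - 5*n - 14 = (n - 7)*(n + 2)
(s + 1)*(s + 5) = s^2 + 6*s + 5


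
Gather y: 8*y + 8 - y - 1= 7*y + 7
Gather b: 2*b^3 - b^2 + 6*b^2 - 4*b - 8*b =2*b^3 + 5*b^2 - 12*b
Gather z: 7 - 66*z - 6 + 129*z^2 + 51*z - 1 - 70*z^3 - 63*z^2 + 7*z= -70*z^3 + 66*z^2 - 8*z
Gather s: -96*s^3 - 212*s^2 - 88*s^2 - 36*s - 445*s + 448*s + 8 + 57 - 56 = -96*s^3 - 300*s^2 - 33*s + 9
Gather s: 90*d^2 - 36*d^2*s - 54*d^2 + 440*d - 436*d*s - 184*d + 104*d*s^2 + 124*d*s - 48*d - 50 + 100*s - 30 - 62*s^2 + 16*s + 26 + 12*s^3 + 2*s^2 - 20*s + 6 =36*d^2 + 208*d + 12*s^3 + s^2*(104*d - 60) + s*(-36*d^2 - 312*d + 96) - 48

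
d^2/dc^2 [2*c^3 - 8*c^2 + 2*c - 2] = 12*c - 16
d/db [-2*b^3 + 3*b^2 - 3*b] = -6*b^2 + 6*b - 3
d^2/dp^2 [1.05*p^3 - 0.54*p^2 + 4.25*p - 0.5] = 6.3*p - 1.08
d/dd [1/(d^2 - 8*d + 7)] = 2*(4 - d)/(d^2 - 8*d + 7)^2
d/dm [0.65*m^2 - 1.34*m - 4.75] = 1.3*m - 1.34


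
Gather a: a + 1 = a + 1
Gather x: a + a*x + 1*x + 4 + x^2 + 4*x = a + x^2 + x*(a + 5) + 4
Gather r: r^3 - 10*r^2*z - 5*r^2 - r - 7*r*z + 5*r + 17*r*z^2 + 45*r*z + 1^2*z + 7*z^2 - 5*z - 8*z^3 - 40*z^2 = r^3 + r^2*(-10*z - 5) + r*(17*z^2 + 38*z + 4) - 8*z^3 - 33*z^2 - 4*z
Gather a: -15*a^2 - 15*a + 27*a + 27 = -15*a^2 + 12*a + 27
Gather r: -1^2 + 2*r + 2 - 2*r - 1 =0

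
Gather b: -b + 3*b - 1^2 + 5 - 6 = 2*b - 2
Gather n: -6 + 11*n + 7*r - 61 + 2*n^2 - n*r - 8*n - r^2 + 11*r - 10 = 2*n^2 + n*(3 - r) - r^2 + 18*r - 77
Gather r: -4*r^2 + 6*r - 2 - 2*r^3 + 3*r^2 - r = -2*r^3 - r^2 + 5*r - 2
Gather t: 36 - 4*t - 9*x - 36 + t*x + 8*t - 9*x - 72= t*(x + 4) - 18*x - 72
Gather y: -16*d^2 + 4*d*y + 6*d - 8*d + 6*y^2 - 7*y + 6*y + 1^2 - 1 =-16*d^2 - 2*d + 6*y^2 + y*(4*d - 1)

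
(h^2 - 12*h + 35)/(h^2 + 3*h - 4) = (h^2 - 12*h + 35)/(h^2 + 3*h - 4)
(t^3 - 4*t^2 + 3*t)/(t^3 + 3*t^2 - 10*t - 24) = t*(t - 1)/(t^2 + 6*t + 8)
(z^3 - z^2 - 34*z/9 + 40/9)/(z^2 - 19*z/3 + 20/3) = (3*z^2 + z - 10)/(3*(z - 5))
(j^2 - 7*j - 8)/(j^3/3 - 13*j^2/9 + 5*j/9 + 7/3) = 9*(j - 8)/(3*j^2 - 16*j + 21)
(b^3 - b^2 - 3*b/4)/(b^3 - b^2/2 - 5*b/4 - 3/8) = 2*b/(2*b + 1)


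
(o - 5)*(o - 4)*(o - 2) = o^3 - 11*o^2 + 38*o - 40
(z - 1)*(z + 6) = z^2 + 5*z - 6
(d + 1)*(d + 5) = d^2 + 6*d + 5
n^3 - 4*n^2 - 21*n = n*(n - 7)*(n + 3)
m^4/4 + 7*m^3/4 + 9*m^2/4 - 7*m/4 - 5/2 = (m/2 + 1/2)*(m/2 + 1)*(m - 1)*(m + 5)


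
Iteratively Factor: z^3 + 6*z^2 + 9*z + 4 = (z + 1)*(z^2 + 5*z + 4) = (z + 1)*(z + 4)*(z + 1)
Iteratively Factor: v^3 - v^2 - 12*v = (v - 4)*(v^2 + 3*v) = v*(v - 4)*(v + 3)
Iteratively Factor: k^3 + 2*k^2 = (k)*(k^2 + 2*k) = k*(k + 2)*(k)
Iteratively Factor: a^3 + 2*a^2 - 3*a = (a - 1)*(a^2 + 3*a) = a*(a - 1)*(a + 3)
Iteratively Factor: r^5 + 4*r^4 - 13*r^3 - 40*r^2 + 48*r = (r + 4)*(r^4 - 13*r^2 + 12*r) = (r - 1)*(r + 4)*(r^3 + r^2 - 12*r) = r*(r - 1)*(r + 4)*(r^2 + r - 12) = r*(r - 1)*(r + 4)^2*(r - 3)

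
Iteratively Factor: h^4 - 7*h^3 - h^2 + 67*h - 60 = (h - 4)*(h^3 - 3*h^2 - 13*h + 15) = (h - 5)*(h - 4)*(h^2 + 2*h - 3) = (h - 5)*(h - 4)*(h + 3)*(h - 1)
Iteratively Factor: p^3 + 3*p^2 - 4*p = (p)*(p^2 + 3*p - 4) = p*(p - 1)*(p + 4)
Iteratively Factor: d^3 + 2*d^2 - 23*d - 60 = (d - 5)*(d^2 + 7*d + 12) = (d - 5)*(d + 4)*(d + 3)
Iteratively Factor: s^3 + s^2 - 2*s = (s - 1)*(s^2 + 2*s) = s*(s - 1)*(s + 2)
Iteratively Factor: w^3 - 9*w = (w + 3)*(w^2 - 3*w) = (w - 3)*(w + 3)*(w)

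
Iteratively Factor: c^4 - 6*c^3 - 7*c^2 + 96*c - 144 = (c - 4)*(c^3 - 2*c^2 - 15*c + 36) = (c - 4)*(c + 4)*(c^2 - 6*c + 9) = (c - 4)*(c - 3)*(c + 4)*(c - 3)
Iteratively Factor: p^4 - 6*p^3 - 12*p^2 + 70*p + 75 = (p + 1)*(p^3 - 7*p^2 - 5*p + 75) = (p - 5)*(p + 1)*(p^2 - 2*p - 15) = (p - 5)*(p + 1)*(p + 3)*(p - 5)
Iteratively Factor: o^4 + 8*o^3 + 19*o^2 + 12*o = (o + 1)*(o^3 + 7*o^2 + 12*o) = (o + 1)*(o + 3)*(o^2 + 4*o) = (o + 1)*(o + 3)*(o + 4)*(o)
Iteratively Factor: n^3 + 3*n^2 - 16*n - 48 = (n - 4)*(n^2 + 7*n + 12) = (n - 4)*(n + 4)*(n + 3)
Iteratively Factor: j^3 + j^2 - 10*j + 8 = (j - 1)*(j^2 + 2*j - 8) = (j - 2)*(j - 1)*(j + 4)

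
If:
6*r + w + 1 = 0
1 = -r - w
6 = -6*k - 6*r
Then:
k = -1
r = 0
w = -1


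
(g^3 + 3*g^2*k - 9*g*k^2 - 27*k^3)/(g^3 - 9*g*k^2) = (g + 3*k)/g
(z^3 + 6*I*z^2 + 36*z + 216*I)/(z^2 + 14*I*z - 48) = (z^2 + 36)/(z + 8*I)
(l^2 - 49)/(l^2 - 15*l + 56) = (l + 7)/(l - 8)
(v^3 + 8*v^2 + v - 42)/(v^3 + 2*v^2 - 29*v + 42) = (v + 3)/(v - 3)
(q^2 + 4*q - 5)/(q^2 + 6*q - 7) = (q + 5)/(q + 7)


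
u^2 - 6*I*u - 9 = (u - 3*I)^2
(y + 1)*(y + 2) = y^2 + 3*y + 2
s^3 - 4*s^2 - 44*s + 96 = (s - 8)*(s - 2)*(s + 6)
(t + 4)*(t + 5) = t^2 + 9*t + 20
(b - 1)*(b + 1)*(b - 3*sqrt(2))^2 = b^4 - 6*sqrt(2)*b^3 + 17*b^2 + 6*sqrt(2)*b - 18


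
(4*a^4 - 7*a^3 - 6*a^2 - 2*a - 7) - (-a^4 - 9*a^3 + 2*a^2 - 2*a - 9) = 5*a^4 + 2*a^3 - 8*a^2 + 2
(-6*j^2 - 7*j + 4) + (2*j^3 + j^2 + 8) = 2*j^3 - 5*j^2 - 7*j + 12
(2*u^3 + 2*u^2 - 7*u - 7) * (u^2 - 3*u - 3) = 2*u^5 - 4*u^4 - 19*u^3 + 8*u^2 + 42*u + 21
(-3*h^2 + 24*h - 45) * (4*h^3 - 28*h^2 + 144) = -12*h^5 + 180*h^4 - 852*h^3 + 828*h^2 + 3456*h - 6480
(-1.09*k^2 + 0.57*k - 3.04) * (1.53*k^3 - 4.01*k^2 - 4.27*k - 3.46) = -1.6677*k^5 + 5.243*k^4 - 2.2826*k^3 + 13.5279*k^2 + 11.0086*k + 10.5184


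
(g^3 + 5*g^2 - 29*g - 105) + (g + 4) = g^3 + 5*g^2 - 28*g - 101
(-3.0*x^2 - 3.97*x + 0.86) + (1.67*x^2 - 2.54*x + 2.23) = -1.33*x^2 - 6.51*x + 3.09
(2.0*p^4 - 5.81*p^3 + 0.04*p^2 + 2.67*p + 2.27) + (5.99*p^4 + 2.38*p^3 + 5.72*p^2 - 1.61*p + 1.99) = 7.99*p^4 - 3.43*p^3 + 5.76*p^2 + 1.06*p + 4.26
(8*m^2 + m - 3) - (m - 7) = 8*m^2 + 4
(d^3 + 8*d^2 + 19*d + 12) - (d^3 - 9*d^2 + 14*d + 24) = 17*d^2 + 5*d - 12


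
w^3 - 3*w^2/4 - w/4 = w*(w - 1)*(w + 1/4)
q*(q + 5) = q^2 + 5*q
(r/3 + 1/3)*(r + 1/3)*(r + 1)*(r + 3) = r^4/3 + 16*r^3/9 + 26*r^2/9 + 16*r/9 + 1/3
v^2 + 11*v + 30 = (v + 5)*(v + 6)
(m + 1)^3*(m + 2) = m^4 + 5*m^3 + 9*m^2 + 7*m + 2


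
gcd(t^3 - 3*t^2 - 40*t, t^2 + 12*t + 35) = t + 5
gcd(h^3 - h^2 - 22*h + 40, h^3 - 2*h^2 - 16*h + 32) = h^2 - 6*h + 8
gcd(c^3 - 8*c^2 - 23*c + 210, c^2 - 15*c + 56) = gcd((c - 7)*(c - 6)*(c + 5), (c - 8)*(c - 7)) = c - 7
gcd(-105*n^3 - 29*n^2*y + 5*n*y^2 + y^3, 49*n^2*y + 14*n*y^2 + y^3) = 7*n + y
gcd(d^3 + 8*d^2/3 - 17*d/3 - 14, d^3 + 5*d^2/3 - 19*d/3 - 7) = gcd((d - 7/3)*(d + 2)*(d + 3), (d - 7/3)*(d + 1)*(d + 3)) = d^2 + 2*d/3 - 7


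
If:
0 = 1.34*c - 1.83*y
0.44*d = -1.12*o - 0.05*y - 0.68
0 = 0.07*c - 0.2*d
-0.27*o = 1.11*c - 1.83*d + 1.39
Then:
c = -2.89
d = -1.01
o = -0.11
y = -2.12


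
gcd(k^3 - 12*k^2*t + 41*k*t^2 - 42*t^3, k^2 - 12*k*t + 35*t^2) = -k + 7*t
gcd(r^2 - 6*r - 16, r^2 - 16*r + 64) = r - 8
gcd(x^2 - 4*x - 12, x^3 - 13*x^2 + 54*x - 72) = x - 6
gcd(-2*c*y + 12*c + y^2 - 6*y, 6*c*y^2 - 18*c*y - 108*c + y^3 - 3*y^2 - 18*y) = y - 6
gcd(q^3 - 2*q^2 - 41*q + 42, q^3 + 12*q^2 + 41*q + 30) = q + 6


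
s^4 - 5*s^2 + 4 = (s - 2)*(s - 1)*(s + 1)*(s + 2)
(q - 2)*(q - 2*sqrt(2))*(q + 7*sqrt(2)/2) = q^3 - 2*q^2 + 3*sqrt(2)*q^2/2 - 14*q - 3*sqrt(2)*q + 28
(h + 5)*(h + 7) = h^2 + 12*h + 35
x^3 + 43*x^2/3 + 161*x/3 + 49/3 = (x + 1/3)*(x + 7)^2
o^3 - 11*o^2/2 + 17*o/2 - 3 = (o - 3)*(o - 2)*(o - 1/2)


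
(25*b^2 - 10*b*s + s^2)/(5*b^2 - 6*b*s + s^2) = (-5*b + s)/(-b + s)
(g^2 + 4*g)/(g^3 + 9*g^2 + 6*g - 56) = g/(g^2 + 5*g - 14)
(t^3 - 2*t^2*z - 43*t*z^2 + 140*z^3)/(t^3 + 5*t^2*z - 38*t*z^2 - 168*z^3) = (-t^2 + 9*t*z - 20*z^2)/(-t^2 + 2*t*z + 24*z^2)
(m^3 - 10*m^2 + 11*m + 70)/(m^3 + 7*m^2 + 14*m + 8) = (m^2 - 12*m + 35)/(m^2 + 5*m + 4)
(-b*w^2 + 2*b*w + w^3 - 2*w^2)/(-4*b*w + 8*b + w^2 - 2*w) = w*(-b + w)/(-4*b + w)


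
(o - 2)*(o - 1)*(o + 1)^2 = o^4 - o^3 - 3*o^2 + o + 2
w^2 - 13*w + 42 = (w - 7)*(w - 6)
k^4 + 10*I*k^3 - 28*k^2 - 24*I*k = k*(k + 2*I)^2*(k + 6*I)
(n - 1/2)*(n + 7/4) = n^2 + 5*n/4 - 7/8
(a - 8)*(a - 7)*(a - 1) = a^3 - 16*a^2 + 71*a - 56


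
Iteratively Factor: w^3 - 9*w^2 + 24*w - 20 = (w - 5)*(w^2 - 4*w + 4) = (w - 5)*(w - 2)*(w - 2)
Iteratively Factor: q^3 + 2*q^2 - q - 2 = (q - 1)*(q^2 + 3*q + 2) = (q - 1)*(q + 2)*(q + 1)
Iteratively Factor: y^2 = (y)*(y)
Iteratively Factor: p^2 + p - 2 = (p + 2)*(p - 1)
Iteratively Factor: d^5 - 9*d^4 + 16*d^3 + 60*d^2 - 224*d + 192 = (d - 4)*(d^4 - 5*d^3 - 4*d^2 + 44*d - 48) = (d - 4)^2*(d^3 - d^2 - 8*d + 12) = (d - 4)^2*(d + 3)*(d^2 - 4*d + 4) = (d - 4)^2*(d - 2)*(d + 3)*(d - 2)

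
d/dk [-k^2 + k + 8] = 1 - 2*k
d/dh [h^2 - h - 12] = 2*h - 1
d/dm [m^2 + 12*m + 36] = 2*m + 12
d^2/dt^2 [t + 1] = 0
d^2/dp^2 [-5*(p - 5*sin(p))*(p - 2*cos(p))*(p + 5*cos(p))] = -25*p^2*sin(p) + 15*p^2*cos(p) + 60*p*sin(p) - 150*p*sin(2*p) + 100*p*cos(p) - 100*p*cos(2*p) - 30*p + 225*sin(p)/2 - 100*sin(2*p) + 1125*sin(3*p)/2 - 30*cos(p) + 150*cos(2*p)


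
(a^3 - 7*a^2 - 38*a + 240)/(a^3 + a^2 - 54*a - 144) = (a - 5)/(a + 3)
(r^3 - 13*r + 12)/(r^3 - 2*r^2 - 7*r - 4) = (-r^3 + 13*r - 12)/(-r^3 + 2*r^2 + 7*r + 4)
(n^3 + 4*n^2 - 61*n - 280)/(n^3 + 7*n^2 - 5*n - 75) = (n^2 - n - 56)/(n^2 + 2*n - 15)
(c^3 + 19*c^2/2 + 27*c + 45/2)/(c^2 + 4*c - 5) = (2*c^2 + 9*c + 9)/(2*(c - 1))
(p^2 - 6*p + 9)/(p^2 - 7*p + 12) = (p - 3)/(p - 4)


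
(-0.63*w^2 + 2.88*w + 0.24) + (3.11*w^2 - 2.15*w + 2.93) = 2.48*w^2 + 0.73*w + 3.17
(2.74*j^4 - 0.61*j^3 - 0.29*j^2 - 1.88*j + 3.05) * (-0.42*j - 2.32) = -1.1508*j^5 - 6.1006*j^4 + 1.537*j^3 + 1.4624*j^2 + 3.0806*j - 7.076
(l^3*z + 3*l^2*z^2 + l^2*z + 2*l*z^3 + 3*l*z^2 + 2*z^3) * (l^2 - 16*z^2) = l^5*z + 3*l^4*z^2 + l^4*z - 14*l^3*z^3 + 3*l^3*z^2 - 48*l^2*z^4 - 14*l^2*z^3 - 32*l*z^5 - 48*l*z^4 - 32*z^5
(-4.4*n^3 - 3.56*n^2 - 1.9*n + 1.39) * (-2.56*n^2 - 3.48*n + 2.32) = 11.264*n^5 + 24.4256*n^4 + 7.0448*n^3 - 5.2056*n^2 - 9.2452*n + 3.2248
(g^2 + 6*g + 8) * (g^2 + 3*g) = g^4 + 9*g^3 + 26*g^2 + 24*g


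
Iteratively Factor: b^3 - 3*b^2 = (b)*(b^2 - 3*b) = b*(b - 3)*(b)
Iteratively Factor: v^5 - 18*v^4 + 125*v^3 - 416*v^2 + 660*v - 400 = (v - 2)*(v^4 - 16*v^3 + 93*v^2 - 230*v + 200) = (v - 5)*(v - 2)*(v^3 - 11*v^2 + 38*v - 40) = (v - 5)*(v - 2)^2*(v^2 - 9*v + 20) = (v - 5)^2*(v - 2)^2*(v - 4)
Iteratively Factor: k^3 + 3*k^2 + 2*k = (k)*(k^2 + 3*k + 2) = k*(k + 1)*(k + 2)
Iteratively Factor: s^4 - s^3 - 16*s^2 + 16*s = (s)*(s^3 - s^2 - 16*s + 16) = s*(s - 1)*(s^2 - 16) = s*(s - 4)*(s - 1)*(s + 4)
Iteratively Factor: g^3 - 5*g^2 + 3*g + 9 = (g - 3)*(g^2 - 2*g - 3) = (g - 3)^2*(g + 1)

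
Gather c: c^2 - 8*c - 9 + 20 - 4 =c^2 - 8*c + 7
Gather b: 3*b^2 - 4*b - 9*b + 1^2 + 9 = 3*b^2 - 13*b + 10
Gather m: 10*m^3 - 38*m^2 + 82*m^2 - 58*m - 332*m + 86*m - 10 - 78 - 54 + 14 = 10*m^3 + 44*m^2 - 304*m - 128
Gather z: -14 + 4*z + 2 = 4*z - 12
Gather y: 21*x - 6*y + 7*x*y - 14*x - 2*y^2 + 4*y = 7*x - 2*y^2 + y*(7*x - 2)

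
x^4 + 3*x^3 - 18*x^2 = x^2*(x - 3)*(x + 6)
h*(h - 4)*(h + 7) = h^3 + 3*h^2 - 28*h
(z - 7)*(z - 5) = z^2 - 12*z + 35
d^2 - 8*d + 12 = (d - 6)*(d - 2)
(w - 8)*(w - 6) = w^2 - 14*w + 48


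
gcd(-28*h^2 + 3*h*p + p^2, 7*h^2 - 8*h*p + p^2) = 1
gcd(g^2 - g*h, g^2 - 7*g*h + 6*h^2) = g - h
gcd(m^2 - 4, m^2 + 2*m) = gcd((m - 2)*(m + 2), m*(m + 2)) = m + 2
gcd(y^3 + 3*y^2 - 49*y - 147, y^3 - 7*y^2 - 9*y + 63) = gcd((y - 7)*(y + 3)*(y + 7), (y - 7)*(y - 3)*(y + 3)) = y^2 - 4*y - 21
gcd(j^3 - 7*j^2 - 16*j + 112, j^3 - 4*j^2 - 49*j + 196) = j^2 - 11*j + 28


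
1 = 1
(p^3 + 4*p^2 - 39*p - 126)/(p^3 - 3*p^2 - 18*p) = (p + 7)/p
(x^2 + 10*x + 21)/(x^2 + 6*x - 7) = (x + 3)/(x - 1)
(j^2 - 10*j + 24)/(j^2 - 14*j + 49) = (j^2 - 10*j + 24)/(j^2 - 14*j + 49)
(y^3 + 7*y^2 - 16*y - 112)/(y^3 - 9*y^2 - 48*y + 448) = (y^2 - 16)/(y^2 - 16*y + 64)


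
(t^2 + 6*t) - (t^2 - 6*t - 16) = 12*t + 16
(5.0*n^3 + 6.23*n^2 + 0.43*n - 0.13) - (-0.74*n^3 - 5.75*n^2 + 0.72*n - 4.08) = 5.74*n^3 + 11.98*n^2 - 0.29*n + 3.95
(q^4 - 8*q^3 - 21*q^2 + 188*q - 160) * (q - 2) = q^5 - 10*q^4 - 5*q^3 + 230*q^2 - 536*q + 320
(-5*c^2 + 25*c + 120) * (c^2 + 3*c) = -5*c^4 + 10*c^3 + 195*c^2 + 360*c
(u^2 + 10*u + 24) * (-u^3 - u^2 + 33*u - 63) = -u^5 - 11*u^4 - u^3 + 243*u^2 + 162*u - 1512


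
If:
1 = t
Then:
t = 1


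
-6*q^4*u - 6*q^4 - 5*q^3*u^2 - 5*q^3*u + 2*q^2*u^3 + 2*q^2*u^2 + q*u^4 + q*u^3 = (-2*q + u)*(q + u)*(3*q + u)*(q*u + q)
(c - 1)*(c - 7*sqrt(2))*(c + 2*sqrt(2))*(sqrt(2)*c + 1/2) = sqrt(2)*c^4 - 19*c^3/2 - sqrt(2)*c^3 - 61*sqrt(2)*c^2/2 + 19*c^2/2 - 14*c + 61*sqrt(2)*c/2 + 14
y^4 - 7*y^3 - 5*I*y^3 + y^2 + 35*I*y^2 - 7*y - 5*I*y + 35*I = (y - 7)*(y - 5*I)*(-I*y + 1)*(I*y + 1)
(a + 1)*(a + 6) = a^2 + 7*a + 6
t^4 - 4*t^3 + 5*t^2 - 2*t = t*(t - 2)*(t - 1)^2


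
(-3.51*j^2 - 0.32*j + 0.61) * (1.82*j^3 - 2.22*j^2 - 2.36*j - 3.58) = -6.3882*j^5 + 7.2098*j^4 + 10.1042*j^3 + 11.9668*j^2 - 0.294*j - 2.1838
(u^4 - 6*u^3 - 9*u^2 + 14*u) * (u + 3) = u^5 - 3*u^4 - 27*u^3 - 13*u^2 + 42*u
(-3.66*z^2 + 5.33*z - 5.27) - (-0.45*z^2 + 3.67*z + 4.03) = -3.21*z^2 + 1.66*z - 9.3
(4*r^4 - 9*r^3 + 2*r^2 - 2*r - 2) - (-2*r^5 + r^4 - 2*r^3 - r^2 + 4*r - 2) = 2*r^5 + 3*r^4 - 7*r^3 + 3*r^2 - 6*r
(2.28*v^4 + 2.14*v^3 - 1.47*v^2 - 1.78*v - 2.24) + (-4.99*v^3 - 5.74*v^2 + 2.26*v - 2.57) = 2.28*v^4 - 2.85*v^3 - 7.21*v^2 + 0.48*v - 4.81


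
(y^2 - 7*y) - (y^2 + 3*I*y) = -7*y - 3*I*y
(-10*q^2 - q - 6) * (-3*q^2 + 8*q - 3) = 30*q^4 - 77*q^3 + 40*q^2 - 45*q + 18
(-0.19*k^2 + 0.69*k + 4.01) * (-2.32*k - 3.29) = 0.4408*k^3 - 0.9757*k^2 - 11.5733*k - 13.1929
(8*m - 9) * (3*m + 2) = 24*m^2 - 11*m - 18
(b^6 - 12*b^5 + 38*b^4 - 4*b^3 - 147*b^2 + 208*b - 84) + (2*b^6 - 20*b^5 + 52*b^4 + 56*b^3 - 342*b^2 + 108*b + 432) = 3*b^6 - 32*b^5 + 90*b^4 + 52*b^3 - 489*b^2 + 316*b + 348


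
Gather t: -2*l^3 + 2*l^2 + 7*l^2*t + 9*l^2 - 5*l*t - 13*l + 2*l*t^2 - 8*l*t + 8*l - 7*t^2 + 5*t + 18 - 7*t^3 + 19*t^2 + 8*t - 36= -2*l^3 + 11*l^2 - 5*l - 7*t^3 + t^2*(2*l + 12) + t*(7*l^2 - 13*l + 13) - 18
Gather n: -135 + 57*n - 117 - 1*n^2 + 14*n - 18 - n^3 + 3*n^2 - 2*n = -n^3 + 2*n^2 + 69*n - 270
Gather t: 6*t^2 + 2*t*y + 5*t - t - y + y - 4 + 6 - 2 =6*t^2 + t*(2*y + 4)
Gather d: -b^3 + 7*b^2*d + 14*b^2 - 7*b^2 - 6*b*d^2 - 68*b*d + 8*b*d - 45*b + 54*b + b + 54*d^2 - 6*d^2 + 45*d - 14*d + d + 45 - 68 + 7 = -b^3 + 7*b^2 + 10*b + d^2*(48 - 6*b) + d*(7*b^2 - 60*b + 32) - 16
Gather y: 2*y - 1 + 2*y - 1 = 4*y - 2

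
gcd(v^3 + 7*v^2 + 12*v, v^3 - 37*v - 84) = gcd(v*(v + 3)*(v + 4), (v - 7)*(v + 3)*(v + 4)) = v^2 + 7*v + 12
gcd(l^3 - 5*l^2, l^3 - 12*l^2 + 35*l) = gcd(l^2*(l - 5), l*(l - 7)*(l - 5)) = l^2 - 5*l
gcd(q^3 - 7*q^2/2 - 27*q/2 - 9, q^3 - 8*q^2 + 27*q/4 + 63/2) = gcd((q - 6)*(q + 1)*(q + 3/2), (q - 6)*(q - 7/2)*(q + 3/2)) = q^2 - 9*q/2 - 9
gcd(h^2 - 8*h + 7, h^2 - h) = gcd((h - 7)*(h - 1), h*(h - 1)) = h - 1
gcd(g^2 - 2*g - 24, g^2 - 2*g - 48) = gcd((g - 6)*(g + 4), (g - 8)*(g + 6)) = 1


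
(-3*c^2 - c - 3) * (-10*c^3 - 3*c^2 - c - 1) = 30*c^5 + 19*c^4 + 36*c^3 + 13*c^2 + 4*c + 3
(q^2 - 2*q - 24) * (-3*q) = -3*q^3 + 6*q^2 + 72*q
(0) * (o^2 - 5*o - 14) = 0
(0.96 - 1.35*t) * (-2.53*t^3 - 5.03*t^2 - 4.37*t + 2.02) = 3.4155*t^4 + 4.3617*t^3 + 1.0707*t^2 - 6.9222*t + 1.9392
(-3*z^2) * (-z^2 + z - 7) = 3*z^4 - 3*z^3 + 21*z^2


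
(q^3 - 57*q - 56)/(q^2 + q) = q - 1 - 56/q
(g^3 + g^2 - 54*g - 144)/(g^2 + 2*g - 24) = (g^2 - 5*g - 24)/(g - 4)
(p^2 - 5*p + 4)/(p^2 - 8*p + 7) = (p - 4)/(p - 7)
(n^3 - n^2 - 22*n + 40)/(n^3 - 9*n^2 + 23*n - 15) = (n^3 - n^2 - 22*n + 40)/(n^3 - 9*n^2 + 23*n - 15)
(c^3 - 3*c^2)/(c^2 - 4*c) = c*(c - 3)/(c - 4)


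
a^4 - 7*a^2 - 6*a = a*(a - 3)*(a + 1)*(a + 2)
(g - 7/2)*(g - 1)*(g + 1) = g^3 - 7*g^2/2 - g + 7/2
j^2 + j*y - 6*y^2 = (j - 2*y)*(j + 3*y)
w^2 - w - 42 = (w - 7)*(w + 6)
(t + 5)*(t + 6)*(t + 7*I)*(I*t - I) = I*t^4 - 7*t^3 + 10*I*t^3 - 70*t^2 + 19*I*t^2 - 133*t - 30*I*t + 210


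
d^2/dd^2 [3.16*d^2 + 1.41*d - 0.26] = 6.32000000000000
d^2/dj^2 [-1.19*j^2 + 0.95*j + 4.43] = -2.38000000000000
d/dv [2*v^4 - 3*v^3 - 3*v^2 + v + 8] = 8*v^3 - 9*v^2 - 6*v + 1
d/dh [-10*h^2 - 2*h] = -20*h - 2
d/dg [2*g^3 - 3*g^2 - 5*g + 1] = 6*g^2 - 6*g - 5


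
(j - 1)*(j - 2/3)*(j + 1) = j^3 - 2*j^2/3 - j + 2/3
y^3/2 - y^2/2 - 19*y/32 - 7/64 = (y/2 + 1/4)*(y - 7/4)*(y + 1/4)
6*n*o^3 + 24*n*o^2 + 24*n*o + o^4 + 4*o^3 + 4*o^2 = o*(6*n + o)*(o + 2)^2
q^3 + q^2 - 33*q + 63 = (q - 3)^2*(q + 7)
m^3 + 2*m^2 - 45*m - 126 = (m - 7)*(m + 3)*(m + 6)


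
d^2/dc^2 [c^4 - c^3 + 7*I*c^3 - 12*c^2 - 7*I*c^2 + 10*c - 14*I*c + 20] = 12*c^2 + c*(-6 + 42*I) - 24 - 14*I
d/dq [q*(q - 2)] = 2*q - 2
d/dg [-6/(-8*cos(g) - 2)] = 12*sin(g)/(4*cos(g) + 1)^2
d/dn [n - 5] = 1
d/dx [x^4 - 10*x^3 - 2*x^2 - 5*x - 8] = 4*x^3 - 30*x^2 - 4*x - 5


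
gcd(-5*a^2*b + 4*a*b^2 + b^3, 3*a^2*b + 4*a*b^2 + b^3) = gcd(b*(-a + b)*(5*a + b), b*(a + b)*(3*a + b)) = b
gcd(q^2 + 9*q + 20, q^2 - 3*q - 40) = q + 5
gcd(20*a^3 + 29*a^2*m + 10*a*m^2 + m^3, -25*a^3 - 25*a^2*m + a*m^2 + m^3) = 5*a^2 + 6*a*m + m^2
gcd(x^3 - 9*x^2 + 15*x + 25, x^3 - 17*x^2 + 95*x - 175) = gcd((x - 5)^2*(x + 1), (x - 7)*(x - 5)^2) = x^2 - 10*x + 25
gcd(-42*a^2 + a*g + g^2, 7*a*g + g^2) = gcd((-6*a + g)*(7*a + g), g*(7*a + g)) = 7*a + g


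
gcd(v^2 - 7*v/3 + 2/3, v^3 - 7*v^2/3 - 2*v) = 1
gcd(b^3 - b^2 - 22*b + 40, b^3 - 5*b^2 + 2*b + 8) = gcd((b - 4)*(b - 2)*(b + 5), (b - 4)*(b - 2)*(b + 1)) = b^2 - 6*b + 8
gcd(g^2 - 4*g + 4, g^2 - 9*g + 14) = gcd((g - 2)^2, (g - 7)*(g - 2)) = g - 2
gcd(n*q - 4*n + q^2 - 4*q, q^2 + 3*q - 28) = q - 4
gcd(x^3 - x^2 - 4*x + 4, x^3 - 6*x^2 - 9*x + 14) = x^2 + x - 2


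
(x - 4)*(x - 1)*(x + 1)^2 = x^4 - 3*x^3 - 5*x^2 + 3*x + 4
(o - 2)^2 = o^2 - 4*o + 4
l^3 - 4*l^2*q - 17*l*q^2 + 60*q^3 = (l - 5*q)*(l - 3*q)*(l + 4*q)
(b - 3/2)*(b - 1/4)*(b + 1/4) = b^3 - 3*b^2/2 - b/16 + 3/32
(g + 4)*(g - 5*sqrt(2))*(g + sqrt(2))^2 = g^4 - 3*sqrt(2)*g^3 + 4*g^3 - 18*g^2 - 12*sqrt(2)*g^2 - 72*g - 10*sqrt(2)*g - 40*sqrt(2)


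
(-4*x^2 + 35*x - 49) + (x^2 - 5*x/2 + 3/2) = -3*x^2 + 65*x/2 - 95/2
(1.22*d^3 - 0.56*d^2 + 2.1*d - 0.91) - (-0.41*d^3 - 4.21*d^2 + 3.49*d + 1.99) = 1.63*d^3 + 3.65*d^2 - 1.39*d - 2.9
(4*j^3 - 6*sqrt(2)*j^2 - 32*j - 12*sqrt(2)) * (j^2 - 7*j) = 4*j^5 - 28*j^4 - 6*sqrt(2)*j^4 - 32*j^3 + 42*sqrt(2)*j^3 - 12*sqrt(2)*j^2 + 224*j^2 + 84*sqrt(2)*j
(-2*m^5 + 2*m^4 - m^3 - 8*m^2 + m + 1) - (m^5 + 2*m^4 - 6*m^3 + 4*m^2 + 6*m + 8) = -3*m^5 + 5*m^3 - 12*m^2 - 5*m - 7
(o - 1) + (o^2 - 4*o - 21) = o^2 - 3*o - 22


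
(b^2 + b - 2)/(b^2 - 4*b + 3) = (b + 2)/(b - 3)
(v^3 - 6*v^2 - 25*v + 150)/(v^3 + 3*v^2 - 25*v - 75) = (v - 6)/(v + 3)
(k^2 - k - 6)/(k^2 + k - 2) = (k - 3)/(k - 1)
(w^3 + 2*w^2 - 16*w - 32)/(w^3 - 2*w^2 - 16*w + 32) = (w + 2)/(w - 2)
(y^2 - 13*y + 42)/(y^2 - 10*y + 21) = (y - 6)/(y - 3)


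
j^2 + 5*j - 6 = (j - 1)*(j + 6)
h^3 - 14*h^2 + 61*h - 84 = (h - 7)*(h - 4)*(h - 3)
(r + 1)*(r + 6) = r^2 + 7*r + 6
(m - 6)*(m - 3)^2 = m^3 - 12*m^2 + 45*m - 54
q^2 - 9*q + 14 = (q - 7)*(q - 2)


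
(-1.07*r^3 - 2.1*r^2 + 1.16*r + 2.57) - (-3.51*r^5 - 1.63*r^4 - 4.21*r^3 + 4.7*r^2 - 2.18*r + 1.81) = 3.51*r^5 + 1.63*r^4 + 3.14*r^3 - 6.8*r^2 + 3.34*r + 0.76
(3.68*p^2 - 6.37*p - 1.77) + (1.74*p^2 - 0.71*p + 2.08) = 5.42*p^2 - 7.08*p + 0.31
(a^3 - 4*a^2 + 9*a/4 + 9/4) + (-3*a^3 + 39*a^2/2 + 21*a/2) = -2*a^3 + 31*a^2/2 + 51*a/4 + 9/4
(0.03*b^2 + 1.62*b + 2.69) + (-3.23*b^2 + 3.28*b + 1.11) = -3.2*b^2 + 4.9*b + 3.8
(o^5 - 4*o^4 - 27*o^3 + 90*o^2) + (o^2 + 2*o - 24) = o^5 - 4*o^4 - 27*o^3 + 91*o^2 + 2*o - 24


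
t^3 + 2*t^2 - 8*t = t*(t - 2)*(t + 4)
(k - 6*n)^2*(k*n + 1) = k^3*n - 12*k^2*n^2 + k^2 + 36*k*n^3 - 12*k*n + 36*n^2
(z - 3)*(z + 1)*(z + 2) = z^3 - 7*z - 6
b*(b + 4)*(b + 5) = b^3 + 9*b^2 + 20*b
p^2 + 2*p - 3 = (p - 1)*(p + 3)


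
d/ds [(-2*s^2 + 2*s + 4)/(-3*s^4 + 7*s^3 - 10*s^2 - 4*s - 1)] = 2*(-6*s^5 + 16*s^4 + 10*s^3 - 28*s^2 + 42*s + 7)/(9*s^8 - 42*s^7 + 109*s^6 - 116*s^5 + 50*s^4 + 66*s^3 + 36*s^2 + 8*s + 1)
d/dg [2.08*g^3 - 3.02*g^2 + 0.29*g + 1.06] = 6.24*g^2 - 6.04*g + 0.29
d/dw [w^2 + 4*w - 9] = 2*w + 4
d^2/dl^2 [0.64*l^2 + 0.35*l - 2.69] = 1.28000000000000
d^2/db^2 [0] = 0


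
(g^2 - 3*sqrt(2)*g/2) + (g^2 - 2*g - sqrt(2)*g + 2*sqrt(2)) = 2*g^2 - 5*sqrt(2)*g/2 - 2*g + 2*sqrt(2)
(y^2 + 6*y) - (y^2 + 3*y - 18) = 3*y + 18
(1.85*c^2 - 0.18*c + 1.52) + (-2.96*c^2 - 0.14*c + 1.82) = -1.11*c^2 - 0.32*c + 3.34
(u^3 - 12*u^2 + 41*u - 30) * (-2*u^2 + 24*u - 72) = -2*u^5 + 48*u^4 - 442*u^3 + 1908*u^2 - 3672*u + 2160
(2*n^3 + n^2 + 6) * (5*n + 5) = 10*n^4 + 15*n^3 + 5*n^2 + 30*n + 30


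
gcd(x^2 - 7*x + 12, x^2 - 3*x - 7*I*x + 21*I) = x - 3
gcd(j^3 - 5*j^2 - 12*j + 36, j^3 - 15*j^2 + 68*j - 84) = j^2 - 8*j + 12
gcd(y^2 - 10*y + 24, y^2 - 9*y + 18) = y - 6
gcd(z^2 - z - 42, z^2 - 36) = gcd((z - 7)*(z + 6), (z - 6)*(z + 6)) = z + 6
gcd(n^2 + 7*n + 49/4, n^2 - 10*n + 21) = 1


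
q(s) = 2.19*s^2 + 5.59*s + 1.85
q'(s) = 4.38*s + 5.59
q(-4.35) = 18.97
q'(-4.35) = -13.46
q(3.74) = 53.39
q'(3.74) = 21.97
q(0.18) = 2.93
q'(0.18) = 6.38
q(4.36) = 67.85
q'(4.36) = 24.69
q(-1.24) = -1.71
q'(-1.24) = 0.16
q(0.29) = 3.66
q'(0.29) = 6.86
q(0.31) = 3.79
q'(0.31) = 6.95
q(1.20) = 11.71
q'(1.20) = 10.85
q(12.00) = 384.29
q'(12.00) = 58.15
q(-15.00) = 410.75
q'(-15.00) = -60.11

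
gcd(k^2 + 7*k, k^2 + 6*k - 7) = k + 7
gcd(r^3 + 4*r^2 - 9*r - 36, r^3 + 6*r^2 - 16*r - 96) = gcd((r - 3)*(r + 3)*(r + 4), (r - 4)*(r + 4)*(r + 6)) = r + 4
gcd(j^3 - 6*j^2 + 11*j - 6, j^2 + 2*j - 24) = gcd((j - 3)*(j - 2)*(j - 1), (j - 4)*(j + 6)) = 1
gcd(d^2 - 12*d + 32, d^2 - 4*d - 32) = d - 8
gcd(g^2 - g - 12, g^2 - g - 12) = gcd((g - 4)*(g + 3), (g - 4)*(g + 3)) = g^2 - g - 12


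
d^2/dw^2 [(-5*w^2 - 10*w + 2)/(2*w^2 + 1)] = 2*(-40*w^3 + 54*w^2 + 60*w - 9)/(8*w^6 + 12*w^4 + 6*w^2 + 1)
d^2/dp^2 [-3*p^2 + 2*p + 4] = -6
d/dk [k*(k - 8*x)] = 2*k - 8*x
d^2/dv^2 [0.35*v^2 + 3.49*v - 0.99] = 0.700000000000000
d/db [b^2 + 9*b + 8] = 2*b + 9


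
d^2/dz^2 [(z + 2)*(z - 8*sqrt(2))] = 2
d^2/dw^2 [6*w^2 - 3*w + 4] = 12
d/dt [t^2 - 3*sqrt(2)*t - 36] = 2*t - 3*sqrt(2)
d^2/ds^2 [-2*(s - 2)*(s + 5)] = -4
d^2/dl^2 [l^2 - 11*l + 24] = 2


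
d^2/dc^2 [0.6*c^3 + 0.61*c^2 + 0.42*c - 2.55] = 3.6*c + 1.22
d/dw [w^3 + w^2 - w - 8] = 3*w^2 + 2*w - 1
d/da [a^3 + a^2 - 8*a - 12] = 3*a^2 + 2*a - 8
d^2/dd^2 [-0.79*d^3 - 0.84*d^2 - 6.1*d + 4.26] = -4.74*d - 1.68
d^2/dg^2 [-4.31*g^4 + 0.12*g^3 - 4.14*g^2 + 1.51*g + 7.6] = -51.72*g^2 + 0.72*g - 8.28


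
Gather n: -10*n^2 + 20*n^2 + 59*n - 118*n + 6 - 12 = 10*n^2 - 59*n - 6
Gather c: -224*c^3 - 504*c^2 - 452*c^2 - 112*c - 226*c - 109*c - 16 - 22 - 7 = -224*c^3 - 956*c^2 - 447*c - 45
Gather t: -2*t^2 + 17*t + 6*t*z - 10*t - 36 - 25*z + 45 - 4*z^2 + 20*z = -2*t^2 + t*(6*z + 7) - 4*z^2 - 5*z + 9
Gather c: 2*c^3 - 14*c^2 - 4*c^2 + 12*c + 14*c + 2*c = 2*c^3 - 18*c^2 + 28*c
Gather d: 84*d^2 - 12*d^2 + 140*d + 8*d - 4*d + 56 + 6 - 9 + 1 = 72*d^2 + 144*d + 54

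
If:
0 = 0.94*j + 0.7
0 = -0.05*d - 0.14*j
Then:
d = 2.09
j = -0.74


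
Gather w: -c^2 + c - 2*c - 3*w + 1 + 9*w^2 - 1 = -c^2 - c + 9*w^2 - 3*w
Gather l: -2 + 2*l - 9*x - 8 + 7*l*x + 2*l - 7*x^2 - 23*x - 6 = l*(7*x + 4) - 7*x^2 - 32*x - 16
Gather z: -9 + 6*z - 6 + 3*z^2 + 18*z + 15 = 3*z^2 + 24*z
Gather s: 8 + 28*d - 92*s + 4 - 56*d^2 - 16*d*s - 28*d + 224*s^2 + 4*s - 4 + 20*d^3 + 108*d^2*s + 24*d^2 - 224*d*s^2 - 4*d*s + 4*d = 20*d^3 - 32*d^2 + 4*d + s^2*(224 - 224*d) + s*(108*d^2 - 20*d - 88) + 8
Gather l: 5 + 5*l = 5*l + 5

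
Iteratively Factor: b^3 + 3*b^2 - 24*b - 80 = (b + 4)*(b^2 - b - 20) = (b - 5)*(b + 4)*(b + 4)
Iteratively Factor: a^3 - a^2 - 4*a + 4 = (a + 2)*(a^2 - 3*a + 2) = (a - 1)*(a + 2)*(a - 2)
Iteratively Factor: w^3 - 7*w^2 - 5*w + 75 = (w - 5)*(w^2 - 2*w - 15) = (w - 5)^2*(w + 3)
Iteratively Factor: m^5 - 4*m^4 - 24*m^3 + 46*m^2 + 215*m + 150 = (m + 2)*(m^4 - 6*m^3 - 12*m^2 + 70*m + 75) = (m + 1)*(m + 2)*(m^3 - 7*m^2 - 5*m + 75) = (m + 1)*(m + 2)*(m + 3)*(m^2 - 10*m + 25) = (m - 5)*(m + 1)*(m + 2)*(m + 3)*(m - 5)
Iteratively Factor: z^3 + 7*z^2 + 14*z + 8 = (z + 1)*(z^2 + 6*z + 8) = (z + 1)*(z + 4)*(z + 2)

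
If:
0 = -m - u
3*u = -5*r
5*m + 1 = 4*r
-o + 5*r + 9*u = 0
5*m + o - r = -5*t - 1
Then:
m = -5/13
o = 30/13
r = -3/13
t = -21/65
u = 5/13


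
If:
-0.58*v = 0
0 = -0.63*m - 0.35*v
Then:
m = 0.00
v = 0.00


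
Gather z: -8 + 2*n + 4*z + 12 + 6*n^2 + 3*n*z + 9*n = 6*n^2 + 11*n + z*(3*n + 4) + 4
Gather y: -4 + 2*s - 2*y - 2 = 2*s - 2*y - 6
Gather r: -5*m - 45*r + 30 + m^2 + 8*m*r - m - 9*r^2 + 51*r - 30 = m^2 - 6*m - 9*r^2 + r*(8*m + 6)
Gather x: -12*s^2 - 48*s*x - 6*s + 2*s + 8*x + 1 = -12*s^2 - 4*s + x*(8 - 48*s) + 1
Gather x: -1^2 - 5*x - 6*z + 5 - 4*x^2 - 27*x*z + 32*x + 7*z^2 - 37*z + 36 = -4*x^2 + x*(27 - 27*z) + 7*z^2 - 43*z + 40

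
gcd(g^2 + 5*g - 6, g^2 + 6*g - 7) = g - 1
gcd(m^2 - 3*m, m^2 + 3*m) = m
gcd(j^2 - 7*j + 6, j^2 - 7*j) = 1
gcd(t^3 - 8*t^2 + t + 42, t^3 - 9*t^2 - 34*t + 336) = t - 7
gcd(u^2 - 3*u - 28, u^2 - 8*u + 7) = u - 7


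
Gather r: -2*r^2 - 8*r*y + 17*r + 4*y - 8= -2*r^2 + r*(17 - 8*y) + 4*y - 8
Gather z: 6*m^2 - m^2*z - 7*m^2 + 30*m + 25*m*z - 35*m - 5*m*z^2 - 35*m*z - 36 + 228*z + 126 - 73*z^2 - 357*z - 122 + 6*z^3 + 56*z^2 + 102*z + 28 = -m^2 - 5*m + 6*z^3 + z^2*(-5*m - 17) + z*(-m^2 - 10*m - 27) - 4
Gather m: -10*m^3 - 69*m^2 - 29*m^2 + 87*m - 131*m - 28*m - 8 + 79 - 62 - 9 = -10*m^3 - 98*m^2 - 72*m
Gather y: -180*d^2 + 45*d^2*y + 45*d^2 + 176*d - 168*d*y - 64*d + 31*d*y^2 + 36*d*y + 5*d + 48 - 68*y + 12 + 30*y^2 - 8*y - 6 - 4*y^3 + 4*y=-135*d^2 + 117*d - 4*y^3 + y^2*(31*d + 30) + y*(45*d^2 - 132*d - 72) + 54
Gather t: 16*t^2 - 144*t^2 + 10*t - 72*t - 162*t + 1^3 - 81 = -128*t^2 - 224*t - 80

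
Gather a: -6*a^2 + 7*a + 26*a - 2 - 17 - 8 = -6*a^2 + 33*a - 27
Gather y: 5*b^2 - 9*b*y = 5*b^2 - 9*b*y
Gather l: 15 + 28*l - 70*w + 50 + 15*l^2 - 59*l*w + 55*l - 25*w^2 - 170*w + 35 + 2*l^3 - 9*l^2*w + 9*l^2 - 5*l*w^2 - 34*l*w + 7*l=2*l^3 + l^2*(24 - 9*w) + l*(-5*w^2 - 93*w + 90) - 25*w^2 - 240*w + 100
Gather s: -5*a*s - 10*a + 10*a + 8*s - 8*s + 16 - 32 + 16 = -5*a*s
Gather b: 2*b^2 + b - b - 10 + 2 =2*b^2 - 8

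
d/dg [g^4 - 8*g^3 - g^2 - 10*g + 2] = 4*g^3 - 24*g^2 - 2*g - 10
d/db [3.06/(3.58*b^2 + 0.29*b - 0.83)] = (-21.9096*b - 0.8874)/(3.58*b^2 + 0.29*b - 0.83)^2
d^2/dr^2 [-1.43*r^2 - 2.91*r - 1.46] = -2.86000000000000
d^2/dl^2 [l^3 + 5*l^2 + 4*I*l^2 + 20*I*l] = 6*l + 10 + 8*I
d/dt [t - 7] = 1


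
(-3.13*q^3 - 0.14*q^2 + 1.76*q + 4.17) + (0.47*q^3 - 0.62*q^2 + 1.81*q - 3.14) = -2.66*q^3 - 0.76*q^2 + 3.57*q + 1.03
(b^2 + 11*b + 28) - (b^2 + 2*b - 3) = 9*b + 31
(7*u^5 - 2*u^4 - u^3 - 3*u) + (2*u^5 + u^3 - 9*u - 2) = 9*u^5 - 2*u^4 - 12*u - 2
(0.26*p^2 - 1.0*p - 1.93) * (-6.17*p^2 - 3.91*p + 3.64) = -1.6042*p^4 + 5.1534*p^3 + 16.7645*p^2 + 3.9063*p - 7.0252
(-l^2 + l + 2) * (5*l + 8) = -5*l^3 - 3*l^2 + 18*l + 16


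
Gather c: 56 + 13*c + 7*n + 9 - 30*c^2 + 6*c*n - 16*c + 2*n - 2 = -30*c^2 + c*(6*n - 3) + 9*n + 63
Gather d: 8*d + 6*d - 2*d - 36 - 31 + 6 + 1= 12*d - 60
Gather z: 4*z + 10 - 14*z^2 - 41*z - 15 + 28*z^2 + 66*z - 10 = 14*z^2 + 29*z - 15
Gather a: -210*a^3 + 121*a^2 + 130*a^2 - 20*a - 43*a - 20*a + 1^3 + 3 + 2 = -210*a^3 + 251*a^2 - 83*a + 6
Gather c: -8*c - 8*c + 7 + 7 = 14 - 16*c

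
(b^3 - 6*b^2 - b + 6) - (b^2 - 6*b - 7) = b^3 - 7*b^2 + 5*b + 13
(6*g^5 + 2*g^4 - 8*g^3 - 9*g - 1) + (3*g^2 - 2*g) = 6*g^5 + 2*g^4 - 8*g^3 + 3*g^2 - 11*g - 1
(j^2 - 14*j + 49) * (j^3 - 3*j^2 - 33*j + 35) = j^5 - 17*j^4 + 58*j^3 + 350*j^2 - 2107*j + 1715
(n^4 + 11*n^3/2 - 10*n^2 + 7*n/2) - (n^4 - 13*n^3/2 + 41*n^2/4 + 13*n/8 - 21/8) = 12*n^3 - 81*n^2/4 + 15*n/8 + 21/8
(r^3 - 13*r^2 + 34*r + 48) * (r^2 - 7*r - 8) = r^5 - 20*r^4 + 117*r^3 - 86*r^2 - 608*r - 384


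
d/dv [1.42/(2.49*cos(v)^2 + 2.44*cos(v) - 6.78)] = (7.0716*cos(v) + 3.4648)*sin(v)/(2.49*cos(v)^2 + 2.44*cos(v) - 6.78)^2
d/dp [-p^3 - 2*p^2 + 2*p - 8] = -3*p^2 - 4*p + 2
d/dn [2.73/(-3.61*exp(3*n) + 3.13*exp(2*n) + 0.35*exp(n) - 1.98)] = (29.5659*exp(2*n) - 17.0898*exp(n) - 0.9555)*exp(n)/(3.61*exp(3*n) - 3.13*exp(2*n) - 0.35*exp(n) + 1.98)^2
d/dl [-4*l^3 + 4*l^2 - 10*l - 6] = -12*l^2 + 8*l - 10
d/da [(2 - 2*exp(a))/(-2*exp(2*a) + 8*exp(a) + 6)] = (2*(1 - exp(a))*(exp(a) - 2) + exp(2*a) - 4*exp(a) - 3)*exp(a)/(-exp(2*a) + 4*exp(a) + 3)^2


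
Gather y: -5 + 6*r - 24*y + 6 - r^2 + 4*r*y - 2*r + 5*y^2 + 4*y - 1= -r^2 + 4*r + 5*y^2 + y*(4*r - 20)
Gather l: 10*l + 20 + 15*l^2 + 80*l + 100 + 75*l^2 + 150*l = 90*l^2 + 240*l + 120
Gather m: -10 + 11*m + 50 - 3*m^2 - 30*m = -3*m^2 - 19*m + 40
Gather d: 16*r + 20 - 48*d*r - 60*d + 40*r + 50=d*(-48*r - 60) + 56*r + 70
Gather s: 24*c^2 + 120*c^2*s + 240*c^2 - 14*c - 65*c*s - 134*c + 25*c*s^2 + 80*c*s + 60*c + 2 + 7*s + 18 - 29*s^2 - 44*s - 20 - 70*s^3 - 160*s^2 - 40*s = 264*c^2 - 88*c - 70*s^3 + s^2*(25*c - 189) + s*(120*c^2 + 15*c - 77)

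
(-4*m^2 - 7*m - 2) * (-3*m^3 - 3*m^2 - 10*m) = 12*m^5 + 33*m^4 + 67*m^3 + 76*m^2 + 20*m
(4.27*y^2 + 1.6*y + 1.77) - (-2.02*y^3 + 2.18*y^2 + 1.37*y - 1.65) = 2.02*y^3 + 2.09*y^2 + 0.23*y + 3.42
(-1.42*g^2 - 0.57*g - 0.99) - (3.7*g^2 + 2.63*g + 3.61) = -5.12*g^2 - 3.2*g - 4.6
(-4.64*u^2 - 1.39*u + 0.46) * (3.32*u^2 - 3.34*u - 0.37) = -15.4048*u^4 + 10.8828*u^3 + 7.8866*u^2 - 1.0221*u - 0.1702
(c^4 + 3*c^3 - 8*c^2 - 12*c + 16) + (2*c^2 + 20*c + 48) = c^4 + 3*c^3 - 6*c^2 + 8*c + 64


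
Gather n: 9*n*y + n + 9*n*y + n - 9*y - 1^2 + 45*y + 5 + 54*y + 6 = n*(18*y + 2) + 90*y + 10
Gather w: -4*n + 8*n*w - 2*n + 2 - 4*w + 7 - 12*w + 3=-6*n + w*(8*n - 16) + 12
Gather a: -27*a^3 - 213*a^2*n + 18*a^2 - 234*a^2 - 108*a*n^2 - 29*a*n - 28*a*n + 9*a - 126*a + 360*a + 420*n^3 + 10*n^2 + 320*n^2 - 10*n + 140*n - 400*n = -27*a^3 + a^2*(-213*n - 216) + a*(-108*n^2 - 57*n + 243) + 420*n^3 + 330*n^2 - 270*n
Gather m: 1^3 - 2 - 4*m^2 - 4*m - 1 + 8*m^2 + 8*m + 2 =4*m^2 + 4*m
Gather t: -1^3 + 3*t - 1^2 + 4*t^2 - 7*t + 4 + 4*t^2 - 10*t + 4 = 8*t^2 - 14*t + 6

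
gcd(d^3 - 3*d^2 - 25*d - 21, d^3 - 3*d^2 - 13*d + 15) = d + 3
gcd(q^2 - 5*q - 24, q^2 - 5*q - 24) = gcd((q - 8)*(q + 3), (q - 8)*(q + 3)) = q^2 - 5*q - 24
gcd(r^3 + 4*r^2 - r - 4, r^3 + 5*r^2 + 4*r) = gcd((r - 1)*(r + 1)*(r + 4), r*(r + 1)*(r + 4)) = r^2 + 5*r + 4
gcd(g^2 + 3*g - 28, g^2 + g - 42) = g + 7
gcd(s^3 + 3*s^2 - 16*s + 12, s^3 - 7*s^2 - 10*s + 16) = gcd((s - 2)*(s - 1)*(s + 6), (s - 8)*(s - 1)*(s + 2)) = s - 1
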